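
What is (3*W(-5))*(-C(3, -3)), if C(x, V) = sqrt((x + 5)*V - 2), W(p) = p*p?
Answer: -75*I*sqrt(26) ≈ -382.43*I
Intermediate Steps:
W(p) = p**2
C(x, V) = sqrt(-2 + V*(5 + x)) (C(x, V) = sqrt((5 + x)*V - 2) = sqrt(V*(5 + x) - 2) = sqrt(-2 + V*(5 + x)))
(3*W(-5))*(-C(3, -3)) = (3*(-5)**2)*(-sqrt(-2 + 5*(-3) - 3*3)) = (3*25)*(-sqrt(-2 - 15 - 9)) = 75*(-sqrt(-26)) = 75*(-I*sqrt(26)) = -75*I*sqrt(26)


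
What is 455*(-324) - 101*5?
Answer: -147925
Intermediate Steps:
455*(-324) - 101*5 = -147420 - 505 = -147925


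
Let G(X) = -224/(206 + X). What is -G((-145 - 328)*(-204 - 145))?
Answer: 224/165283 ≈ 0.0013553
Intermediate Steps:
-G((-145 - 328)*(-204 - 145)) = -(-224)/(206 + (-145 - 328)*(-204 - 145)) = -(-224)/(206 - 473*(-349)) = -(-224)/(206 + 165077) = -(-224)/165283 = -1*(-224/165283) = 224/165283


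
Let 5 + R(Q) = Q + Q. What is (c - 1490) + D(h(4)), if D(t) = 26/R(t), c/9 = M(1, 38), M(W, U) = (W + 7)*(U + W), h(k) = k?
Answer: 3980/3 ≈ 1326.7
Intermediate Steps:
R(Q) = -5 + 2*Q (R(Q) = -5 + (Q + Q) = -5 + 2*Q)
M(W, U) = (7 + W)*(U + W)
c = 2808 (c = 9*(1² + 7*38 + 7*1 + 38*1) = 9*(1 + 266 + 7 + 38) = 9*312 = 2808)
D(t) = 26/(-5 + 2*t)
(c - 1490) + D(h(4)) = (2808 - 1490) + 26/(-5 + 2*4) = 1318 + 26/(-5 + 8) = 1318 + 26/3 = 3980/3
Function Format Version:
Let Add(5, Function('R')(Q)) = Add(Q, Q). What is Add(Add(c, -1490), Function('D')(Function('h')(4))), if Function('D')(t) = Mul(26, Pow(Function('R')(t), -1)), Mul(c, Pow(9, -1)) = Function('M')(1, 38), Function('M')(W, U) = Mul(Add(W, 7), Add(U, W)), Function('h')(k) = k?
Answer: Rational(3980, 3) ≈ 1326.7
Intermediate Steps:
Function('R')(Q) = Add(-5, Mul(2, Q)) (Function('R')(Q) = Add(-5, Add(Q, Q)) = Add(-5, Mul(2, Q)))
Function('M')(W, U) = Mul(Add(7, W), Add(U, W))
c = 2808 (c = Mul(9, Add(Pow(1, 2), Mul(7, 38), Mul(7, 1), Mul(38, 1))) = Mul(9, Add(1, 266, 7, 38)) = Mul(9, 312) = 2808)
Function('D')(t) = Mul(26, Pow(Add(-5, Mul(2, t)), -1))
Add(Add(c, -1490), Function('D')(Function('h')(4))) = Add(Add(2808, -1490), Mul(26, Pow(Add(-5, Mul(2, 4)), -1))) = Add(1318, Mul(26, Pow(Add(-5, 8), -1))) = Add(1318, Mul(26, Pow(3, -1))) = Add(1318, Mul(26, Rational(1, 3))) = Add(1318, Rational(26, 3)) = Rational(3980, 3)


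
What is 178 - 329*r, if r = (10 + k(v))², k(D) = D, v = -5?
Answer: -8047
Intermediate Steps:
r = 25 (r = (10 - 5)² = 5² = 25)
178 - 329*r = 178 - 329*25 = 178 - 8225 = -8047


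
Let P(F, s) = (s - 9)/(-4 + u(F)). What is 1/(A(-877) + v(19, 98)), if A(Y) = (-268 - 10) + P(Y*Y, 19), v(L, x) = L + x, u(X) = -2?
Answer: -3/488 ≈ -0.0061475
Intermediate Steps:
P(F, s) = 3/2 - s/6 (P(F, s) = (s - 9)/(-4 - 2) = (-9 + s)/(-6) = (-9 + s)*(-1/6) = 3/2 - s/6)
A(Y) = -839/3 (A(Y) = (-268 - 10) + (3/2 - 1/6*19) = -278 + (3/2 - 19/6) = -278 - 5/3 = -839/3)
1/(A(-877) + v(19, 98)) = 1/(-839/3 + (19 + 98)) = 1/(-839/3 + 117) = 1/(-488/3) = -3/488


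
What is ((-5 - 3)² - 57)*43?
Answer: 301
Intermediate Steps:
((-5 - 3)² - 57)*43 = ((-8)² - 57)*43 = (64 - 57)*43 = 7*43 = 301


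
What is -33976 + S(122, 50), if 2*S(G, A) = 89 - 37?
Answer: -33950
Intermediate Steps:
S(G, A) = 26 (S(G, A) = (89 - 37)/2 = (½)*52 = 26)
-33976 + S(122, 50) = -33976 + 26 = -33950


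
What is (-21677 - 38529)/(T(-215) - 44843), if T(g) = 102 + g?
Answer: 30103/22478 ≈ 1.3392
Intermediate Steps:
(-21677 - 38529)/(T(-215) - 44843) = (-21677 - 38529)/((102 - 215) - 44843) = -60206/(-113 - 44843) = -60206/(-44956) = -60206*(-1/44956) = 30103/22478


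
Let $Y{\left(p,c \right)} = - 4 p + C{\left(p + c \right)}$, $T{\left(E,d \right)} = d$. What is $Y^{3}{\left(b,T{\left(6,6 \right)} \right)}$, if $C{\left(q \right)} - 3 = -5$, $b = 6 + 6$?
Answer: $-125000$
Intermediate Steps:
$b = 12$
$C{\left(q \right)} = -2$ ($C{\left(q \right)} = 3 - 5 = -2$)
$Y{\left(p,c \right)} = -2 - 4 p$ ($Y{\left(p,c \right)} = - 4 p - 2 = -2 - 4 p$)
$Y^{3}{\left(b,T{\left(6,6 \right)} \right)} = \left(-2 - 48\right)^{3} = \left(-50\right)^{3} = -125000$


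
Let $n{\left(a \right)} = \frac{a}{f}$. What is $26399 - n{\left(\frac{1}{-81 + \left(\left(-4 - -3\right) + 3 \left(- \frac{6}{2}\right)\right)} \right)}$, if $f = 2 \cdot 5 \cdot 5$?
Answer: $\frac{120115451}{4550} \approx 26399.0$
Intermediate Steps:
$f = 50$ ($f = 10 \cdot 5 = 50$)
$n{\left(a \right)} = \frac{a}{50}$
$26399 - n{\left(\frac{1}{-81 + \left(\left(-4 - -3\right) + 3 \left(- \frac{6}{2}\right)\right)} \right)} = 26399 - \frac{1}{50 \left(-81 + \left(\left(-4 - -3\right) + 3 \left(- \frac{6}{2}\right)\right)\right)} = 26399 - \frac{1}{50 \left(-81 + \left(\left(-4 + 3\right) + 3 \left(\left(-6\right) \frac{1}{2}\right)\right)\right)} = 26399 - \frac{1}{50 \left(-81 + \left(-1 + 3 \left(-3\right)\right)\right)} = 26399 - \frac{1}{50 \left(-81 - 10\right)} = 26399 - \frac{1}{50 \left(-91\right)} = 26399 - \frac{1}{50} \left(- \frac{1}{91}\right) = 26399 - - \frac{1}{4550} = 26399 + \frac{1}{4550} = \frac{120115451}{4550}$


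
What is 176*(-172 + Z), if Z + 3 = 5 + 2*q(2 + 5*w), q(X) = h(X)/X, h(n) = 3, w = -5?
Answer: -689216/23 ≈ -29966.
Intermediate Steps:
q(X) = 3/X
Z = 40/23 (Z = -3 + (5 + 2*(3/(2 + 5*(-5)))) = -3 + (5 + 2*(3/(2 - 25))) = -3 + (5 + 2*(3/(-23))) = -3 + (5 + 2*(3*(-1/23))) = -3 + (5 + 2*(-3/23)) = -3 + (5 - 6/23) = -3 + 109/23 = 40/23 ≈ 1.7391)
176*(-172 + Z) = 176*(-172 + 40/23) = 176*(-3916/23) = -689216/23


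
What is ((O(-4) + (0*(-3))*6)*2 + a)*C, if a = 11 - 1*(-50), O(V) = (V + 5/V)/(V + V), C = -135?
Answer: -134595/16 ≈ -8412.2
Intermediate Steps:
O(V) = (V + 5/V)/(2*V) (O(V) = (V + 5/V)/((2*V)) = (V + 5/V)*(1/(2*V)) = (V + 5/V)/(2*V))
a = 61 (a = 11 + 50 = 61)
((O(-4) + (0*(-3))*6)*2 + a)*C = (((1/2)*(5 + (-4)**2)/(-4)**2 + (0*(-3))*6)*2 + 61)*(-135) = (((1/2)*(1/16)*(5 + 16) + 0*6)*2 + 61)*(-135) = (((1/2)*(1/16)*21 + 0)*2 + 61)*(-135) = ((21/32 + 0)*2 + 61)*(-135) = ((21/32)*2 + 61)*(-135) = (21/16 + 61)*(-135) = (997/16)*(-135) = -134595/16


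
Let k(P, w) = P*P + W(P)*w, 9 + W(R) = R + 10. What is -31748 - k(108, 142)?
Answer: -58890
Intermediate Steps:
W(R) = 1 + R (W(R) = -9 + (R + 10) = -9 + (10 + R) = 1 + R)
k(P, w) = P² + w*(1 + P) (k(P, w) = P*P + (1 + P)*w = P² + w*(1 + P))
-31748 - k(108, 142) = -31748 - (108² + 142*(1 + 108)) = -31748 - (11664 + 142*109) = -31748 - (11664 + 15478) = -31748 - 1*27142 = -31748 - 27142 = -58890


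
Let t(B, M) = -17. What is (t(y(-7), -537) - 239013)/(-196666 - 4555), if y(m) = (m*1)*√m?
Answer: 239030/201221 ≈ 1.1879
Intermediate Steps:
y(m) = m^(3/2) (y(m) = m*√m = m^(3/2))
(t(y(-7), -537) - 239013)/(-196666 - 4555) = (-17 - 239013)/(-196666 - 4555) = -239030/(-201221) = -239030*(-1/201221) = 239030/201221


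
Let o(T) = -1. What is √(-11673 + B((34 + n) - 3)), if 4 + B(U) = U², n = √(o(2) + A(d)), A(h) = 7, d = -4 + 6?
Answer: √(-11677 + (31 + √6)²) ≈ 102.75*I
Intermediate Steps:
d = 2
n = √6 (n = √(-1 + 7) = √6 ≈ 2.4495)
B(U) = -4 + U²
√(-11673 + B((34 + n) - 3)) = √(-11673 + (-4 + ((34 + √6) - 3)²)) = √(-11673 + (-4 + (31 + √6)²)) = √(-11677 + (31 + √6)²)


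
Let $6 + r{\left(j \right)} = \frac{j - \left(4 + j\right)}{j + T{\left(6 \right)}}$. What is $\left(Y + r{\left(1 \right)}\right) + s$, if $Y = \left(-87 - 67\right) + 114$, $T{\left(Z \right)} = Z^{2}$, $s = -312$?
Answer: $- \frac{13250}{37} \approx -358.11$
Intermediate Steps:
$Y = -40$ ($Y = -154 + 114 = -40$)
$r{\left(j \right)} = -6 - \frac{4}{36 + j}$ ($r{\left(j \right)} = -6 + \frac{j - \left(4 + j\right)}{j + 6^{2}} = -6 - \frac{4}{j + 36} = -6 - \frac{4}{36 + j}$)
$\left(Y + r{\left(1 \right)}\right) + s = \left(-40 + \frac{2 \left(-110 - 3\right)}{36 + 1}\right) - 312 = \left(-40 + \frac{2 \left(-110 - 3\right)}{37}\right) - 312 = \left(-40 + 2 \cdot \frac{1}{37} \left(-113\right)\right) - 312 = \left(-40 - \frac{226}{37}\right) - 312 = - \frac{1706}{37} - 312 = - \frac{13250}{37}$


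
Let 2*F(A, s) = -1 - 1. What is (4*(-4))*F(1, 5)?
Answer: 16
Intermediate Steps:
F(A, s) = -1 (F(A, s) = (-1 - 1)/2 = (1/2)*(-2) = -1)
(4*(-4))*F(1, 5) = (4*(-4))*(-1) = -16*(-1) = 16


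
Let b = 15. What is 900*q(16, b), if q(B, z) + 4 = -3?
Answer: -6300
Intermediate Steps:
q(B, z) = -7 (q(B, z) = -4 - 3 = -7)
900*q(16, b) = 900*(-7) = -6300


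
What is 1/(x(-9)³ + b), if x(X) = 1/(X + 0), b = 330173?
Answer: 729/240696116 ≈ 3.0287e-6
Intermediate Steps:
x(X) = 1/X
1/(x(-9)³ + b) = 1/((1/(-9))³ + 330173) = 1/((-⅑)³ + 330173) = 1/(-1/729 + 330173) = 1/(240696116/729) = 729/240696116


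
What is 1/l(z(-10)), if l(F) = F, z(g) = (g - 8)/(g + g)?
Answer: 10/9 ≈ 1.1111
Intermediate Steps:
z(g) = (-8 + g)/(2*g) (z(g) = (-8 + g)/((2*g)) = (-8 + g)*(1/(2*g)) = (-8 + g)/(2*g))
1/l(z(-10)) = 1/((1/2)*(-8 - 10)/(-10)) = 1/((1/2)*(-1/10)*(-18)) = 1/(9/10) = 10/9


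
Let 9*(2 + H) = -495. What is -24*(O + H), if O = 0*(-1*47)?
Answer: 1368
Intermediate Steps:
H = -57 (H = -2 + (1/9)*(-495) = -2 - 55 = -57)
O = 0 (O = 0*(-47) = 0)
-24*(O + H) = -24*(0 - 57) = -24*(-57) = 1368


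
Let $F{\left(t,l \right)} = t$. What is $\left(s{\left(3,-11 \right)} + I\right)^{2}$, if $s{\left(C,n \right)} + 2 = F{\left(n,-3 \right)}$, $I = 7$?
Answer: $36$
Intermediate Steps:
$s{\left(C,n \right)} = -2 + n$
$\left(s{\left(3,-11 \right)} + I\right)^{2} = \left(\left(-2 - 11\right) + 7\right)^{2} = \left(-13 + 7\right)^{2} = \left(-6\right)^{2} = 36$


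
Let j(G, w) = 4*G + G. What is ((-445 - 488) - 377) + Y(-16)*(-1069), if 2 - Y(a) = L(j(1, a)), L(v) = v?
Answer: 1897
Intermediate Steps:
j(G, w) = 5*G
Y(a) = -3 (Y(a) = 2 - 5 = -3)
((-445 - 488) - 377) + Y(-16)*(-1069) = ((-445 - 488) - 377) - 3*(-1069) = (-933 - 377) + 3207 = -1310 + 3207 = 1897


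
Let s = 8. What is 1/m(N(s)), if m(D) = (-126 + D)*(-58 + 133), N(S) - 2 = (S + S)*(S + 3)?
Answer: 1/3900 ≈ 0.00025641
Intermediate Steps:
N(S) = 2 + 2*S*(3 + S) (N(S) = 2 + (S + S)*(S + 3) = 2 + (2*S)*(3 + S) = 2 + 2*S*(3 + S))
m(D) = -9450 + 75*D (m(D) = (-126 + D)*75 = -9450 + 75*D)
1/m(N(s)) = 1/(-9450 + 75*(2 + 2*8² + 6*8)) = 1/(-9450 + 75*(2 + 2*64 + 48)) = 1/(-9450 + 75*(2 + 128 + 48)) = 1/(-9450 + 75*178) = 1/(-9450 + 13350) = 1/3900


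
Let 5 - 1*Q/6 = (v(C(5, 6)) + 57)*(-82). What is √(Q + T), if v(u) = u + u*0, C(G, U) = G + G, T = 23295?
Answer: √56289 ≈ 237.25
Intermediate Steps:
C(G, U) = 2*G
v(u) = u (v(u) = u + 0 = u)
Q = 32994 (Q = 30 - 6*(2*5 + 57)*(-82) = 30 - 6*(10 + 57)*(-82) = 30 - 402*(-82) = 30 - 6*(-5494) = 30 + 32964 = 32994)
√(Q + T) = √(32994 + 23295) = √56289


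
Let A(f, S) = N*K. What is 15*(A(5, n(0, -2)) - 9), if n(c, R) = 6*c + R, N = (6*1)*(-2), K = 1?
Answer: -315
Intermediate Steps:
N = -12 (N = 6*(-2) = -12)
n(c, R) = R + 6*c
A(f, S) = -12 (A(f, S) = -12*1 = -12)
15*(A(5, n(0, -2)) - 9) = 15*(-12 - 9) = 15*(-21) = -315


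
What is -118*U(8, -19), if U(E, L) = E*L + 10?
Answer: 16756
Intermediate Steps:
U(E, L) = 10 + E*L
-118*U(8, -19) = -118*(10 + 8*(-19)) = -118*(10 - 152) = -118*(-142) = 16756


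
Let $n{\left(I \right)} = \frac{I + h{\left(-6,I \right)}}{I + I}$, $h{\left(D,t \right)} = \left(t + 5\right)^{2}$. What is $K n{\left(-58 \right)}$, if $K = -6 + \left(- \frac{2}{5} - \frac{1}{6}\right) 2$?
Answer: $\frac{98119}{580} \approx 169.17$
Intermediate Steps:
$h{\left(D,t \right)} = \left(5 + t\right)^{2}$
$K = - \frac{107}{15}$ ($K = -6 + \left(\left(-2\right) \frac{1}{5} - \frac{1}{6}\right) 2 = -6 + \left(- \frac{2}{5} - \frac{1}{6}\right) 2 = -6 - \frac{17}{15} = - \frac{107}{15} \approx -7.1333$)
$n{\left(I \right)} = \frac{I + \left(5 + I\right)^{2}}{2 I}$ ($n{\left(I \right)} = \frac{I + \left(5 + I\right)^{2}}{I + I} = \frac{I + \left(5 + I\right)^{2}}{2 I}$)
$K n{\left(-58 \right)} = - \frac{107 \frac{-58 + \left(5 - 58\right)^{2}}{2 \left(-58\right)}}{15} = - \frac{107 \cdot \frac{1}{2} \left(- \frac{1}{58}\right) \left(-58 + \left(-53\right)^{2}\right)}{15} = - \frac{107 \cdot \frac{1}{2} \left(- \frac{1}{58}\right) \left(-58 + 2809\right)}{15} = - \frac{107 \cdot \frac{1}{2} \left(- \frac{1}{58}\right) 2751}{15} = \left(- \frac{107}{15}\right) \left(- \frac{2751}{116}\right) = \frac{98119}{580}$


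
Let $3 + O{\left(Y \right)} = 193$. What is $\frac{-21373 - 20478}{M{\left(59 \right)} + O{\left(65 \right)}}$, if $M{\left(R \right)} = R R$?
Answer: $- \frac{41851}{3671} \approx -11.4$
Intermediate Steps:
$M{\left(R \right)} = R^{2}$
$O{\left(Y \right)} = 190$ ($O{\left(Y \right)} = -3 + 193 = 190$)
$\frac{-21373 - 20478}{M{\left(59 \right)} + O{\left(65 \right)}} = \frac{-21373 - 20478}{59^{2} + 190} = - \frac{41851}{3481 + 190} = - \frac{41851}{3671}$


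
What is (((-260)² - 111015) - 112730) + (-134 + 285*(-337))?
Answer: -252324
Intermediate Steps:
(((-260)² - 111015) - 112730) + (-134 + 285*(-337)) = ((67600 - 111015) - 112730) + (-134 - 96045) = (-43415 - 112730) - 96179 = -156145 - 96179 = -252324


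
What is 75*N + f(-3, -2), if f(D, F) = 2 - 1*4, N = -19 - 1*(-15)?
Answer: -302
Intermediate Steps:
N = -4 (N = -19 + 15 = -4)
f(D, F) = -2 (f(D, F) = 2 - 4 = -2)
75*N + f(-3, -2) = 75*(-4) - 2 = -300 - 2 = -302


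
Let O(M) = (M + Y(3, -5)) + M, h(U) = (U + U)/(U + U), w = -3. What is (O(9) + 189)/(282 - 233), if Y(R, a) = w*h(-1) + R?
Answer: 207/49 ≈ 4.2245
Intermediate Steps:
h(U) = 1 (h(U) = (2*U)/((2*U)) = (2*U)*(1/(2*U)) = 1)
Y(R, a) = -3 + R (Y(R, a) = -3*1 + R = -3 + R)
O(M) = 2*M (O(M) = (M + (-3 + 3)) + M = (M + 0) + M = M + M = 2*M)
(O(9) + 189)/(282 - 233) = (2*9 + 189)/(282 - 233) = (18 + 189)/49 = 207*(1/49) = 207/49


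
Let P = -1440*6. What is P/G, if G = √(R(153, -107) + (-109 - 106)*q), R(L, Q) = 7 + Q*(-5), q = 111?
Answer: 8640*I*√23323/23323 ≈ 56.575*I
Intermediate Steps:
R(L, Q) = 7 - 5*Q
P = -8640
G = I*√23323 (G = √((7 - 5*(-107)) + (-109 - 106)*111) = √((7 + 535) - 215*111) = √(542 - 23865) = √(-23323) = I*√23323 ≈ 152.72*I)
P/G = -8640*(-I*√23323/23323) = -(-8640)*I*√23323/23323 = 8640*I*√23323/23323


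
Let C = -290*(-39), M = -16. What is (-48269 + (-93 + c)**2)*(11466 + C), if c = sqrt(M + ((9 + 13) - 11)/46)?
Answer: -20763114060/23 - 10590840*I*sqrt(1334)/23 ≈ -9.0274e+8 - 1.6818e+7*I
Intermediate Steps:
c = 5*I*sqrt(1334)/46 (c = sqrt(-16 + ((9 + 13) - 11)/46) = sqrt(-16 + (22 - 11)*(1/46)) = sqrt(-16 + 11*(1/46)) = sqrt(-16 + 11/46) = sqrt(-725/46) = 5*I*sqrt(1334)/46 ≈ 3.97*I)
C = 11310
(-48269 + (-93 + c)**2)*(11466 + C) = (-48269 + (-93 + 5*I*sqrt(1334)/46)**2)*(11466 + 11310) = (-48269 + (-93 + 5*I*sqrt(1334)/46)**2)*22776 = -1099374744 + 22776*(-93 + 5*I*sqrt(1334)/46)**2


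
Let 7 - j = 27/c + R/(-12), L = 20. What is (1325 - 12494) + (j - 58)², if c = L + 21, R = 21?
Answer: -233407199/26896 ≈ -8678.1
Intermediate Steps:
c = 41 (c = 20 + 21 = 41)
j = 1327/164 (j = 7 - (27/41 + 21/(-12)) = 7 - (27*(1/41) + 21*(-1/12)) = 7 - (27/41 - 7/4) = 7 - 1*(-179/164) = 7 + 179/164 = 1327/164 ≈ 8.0915)
(1325 - 12494) + (j - 58)² = (1325 - 12494) + (1327/164 - 58)² = -11169 + (-8185/164)² = -11169 + 66994225/26896 = -233407199/26896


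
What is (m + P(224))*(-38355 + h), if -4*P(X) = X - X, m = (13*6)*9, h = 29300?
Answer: -6356610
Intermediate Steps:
m = 702 (m = 78*9 = 702)
P(X) = 0 (P(X) = -(X - X)/4 = -¼*0 = 0)
(m + P(224))*(-38355 + h) = (702 + 0)*(-38355 + 29300) = 702*(-9055) = -6356610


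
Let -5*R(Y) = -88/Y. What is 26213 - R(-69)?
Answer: 9043573/345 ≈ 26213.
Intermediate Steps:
R(Y) = 88/(5*Y) (R(Y) = -(-88)/(5*Y) = 88/(5*Y))
26213 - R(-69) = 26213 - 88/(5*(-69)) = 26213 - 88*(-1)/(5*69) = 26213 - 1*(-88/345) = 26213 + 88/345 = 9043573/345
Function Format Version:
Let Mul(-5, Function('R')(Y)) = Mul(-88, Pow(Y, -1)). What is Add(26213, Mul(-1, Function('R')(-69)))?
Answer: Rational(9043573, 345) ≈ 26213.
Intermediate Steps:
Function('R')(Y) = Mul(Rational(88, 5), Pow(Y, -1)) (Function('R')(Y) = Mul(Rational(-1, 5), Mul(-88, Pow(Y, -1))) = Mul(Rational(88, 5), Pow(Y, -1)))
Add(26213, Mul(-1, Function('R')(-69))) = Add(26213, Mul(-1, Mul(Rational(88, 5), Pow(-69, -1)))) = Add(26213, Mul(-1, Mul(Rational(88, 5), Rational(-1, 69)))) = Add(26213, Mul(-1, Rational(-88, 345))) = Add(26213, Rational(88, 345)) = Rational(9043573, 345)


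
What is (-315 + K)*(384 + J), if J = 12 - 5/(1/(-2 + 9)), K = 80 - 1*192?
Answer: -154147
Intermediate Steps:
K = -112 (K = 80 - 192 = -112)
J = -23 (J = 12 - 5/(1/7) = 12 - 5/⅐ = 12 - 5*7 = 12 - 35 = -23)
(-315 + K)*(384 + J) = (-315 - 112)*(384 - 23) = -427*361 = -154147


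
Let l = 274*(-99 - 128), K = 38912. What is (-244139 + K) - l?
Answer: -143029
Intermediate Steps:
l = -62198 (l = 274*(-227) = -62198)
(-244139 + K) - l = (-244139 + 38912) - 1*(-62198) = -205227 + 62198 = -143029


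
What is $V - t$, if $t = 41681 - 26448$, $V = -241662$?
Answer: $-256895$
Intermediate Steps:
$t = 15233$ ($t = 41681 - 26448 = 15233$)
$V - t = -241662 - 15233 = -256895$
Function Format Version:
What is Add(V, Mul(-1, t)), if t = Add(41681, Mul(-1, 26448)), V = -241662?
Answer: -256895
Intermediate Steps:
t = 15233 (t = Add(41681, -26448) = 15233)
Add(V, Mul(-1, t)) = Add(-241662, Mul(-1, 15233)) = Add(-241662, -15233) = -256895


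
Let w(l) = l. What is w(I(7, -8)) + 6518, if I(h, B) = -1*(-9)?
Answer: 6527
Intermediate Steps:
I(h, B) = 9
w(I(7, -8)) + 6518 = 9 + 6518 = 6527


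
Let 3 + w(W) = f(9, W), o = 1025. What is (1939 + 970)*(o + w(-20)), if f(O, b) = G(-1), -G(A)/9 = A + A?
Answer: 3025360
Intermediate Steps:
G(A) = -18*A (G(A) = -9*(A + A) = -18*A)
f(O, b) = 18 (f(O, b) = -18*(-1) = 18)
w(W) = 15 (w(W) = -3 + 18 = 15)
(1939 + 970)*(o + w(-20)) = (1939 + 970)*(1025 + 15) = 2909*1040 = 3025360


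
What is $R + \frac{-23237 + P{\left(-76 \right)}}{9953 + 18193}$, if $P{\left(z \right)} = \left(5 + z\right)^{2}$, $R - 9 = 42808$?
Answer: $\frac{602554543}{14073} \approx 42816.0$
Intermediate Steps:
$R = 42817$ ($R = 9 + 42808 = 42817$)
$R + \frac{-23237 + P{\left(-76 \right)}}{9953 + 18193} = 42817 + \frac{-23237 + \left(5 - 76\right)^{2}}{9953 + 18193} = 42817 + \frac{-23237 + \left(-71\right)^{2}}{28146} = 42817 + \left(-23237 + 5041\right) \frac{1}{28146} = 42817 - \frac{9098}{14073} = \frac{602554543}{14073}$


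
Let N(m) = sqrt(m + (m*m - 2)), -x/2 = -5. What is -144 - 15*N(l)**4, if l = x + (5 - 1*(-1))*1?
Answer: -1093644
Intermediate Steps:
x = 10 (x = -2*(-5) = 10)
l = 16 (l = 10 + (5 - 1*(-1))*1 = 10 + (5 + 1)*1 = 10 + 6*1 = 10 + 6 = 16)
N(m) = sqrt(-2 + m + m**2) (N(m) = sqrt(m + (m**2 - 2)) = sqrt(m + (-2 + m**2)) = sqrt(-2 + m + m**2))
-144 - 15*N(l)**4 = -144 - 15*(-2 + 16 + 16**2)**2 = -144 - 15*(-2 + 16 + 256)**2 = -144 - 15*(sqrt(270))**4 = -144 - 15*(3*sqrt(30))**4 = -144 - 15*72900 = -144 - 1093500 = -1093644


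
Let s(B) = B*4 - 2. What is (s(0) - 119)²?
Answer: 14641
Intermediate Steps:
s(B) = -2 + 4*B (s(B) = 4*B - 2 = -2 + 4*B)
(s(0) - 119)² = ((-2 + 4*0) - 119)² = ((-2 + 0) - 119)² = (-2 - 119)² = (-121)² = 14641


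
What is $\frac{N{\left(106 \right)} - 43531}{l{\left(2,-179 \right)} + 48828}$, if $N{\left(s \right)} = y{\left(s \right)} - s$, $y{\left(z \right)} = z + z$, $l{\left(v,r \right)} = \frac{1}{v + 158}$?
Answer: $- \frac{6948000}{7812481} \approx -0.88935$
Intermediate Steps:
$l{\left(v,r \right)} = \frac{1}{158 + v}$
$y{\left(z \right)} = 2 z$
$N{\left(s \right)} = s$ ($N{\left(s \right)} = 2 s - s = s$)
$\frac{N{\left(106 \right)} - 43531}{l{\left(2,-179 \right)} + 48828} = \frac{106 - 43531}{\frac{1}{158 + 2} + 48828} = - \frac{43425}{\frac{1}{160} + 48828} = - \frac{43425}{\frac{7812481}{160}} = \left(-43425\right) \frac{160}{7812481} = - \frac{6948000}{7812481}$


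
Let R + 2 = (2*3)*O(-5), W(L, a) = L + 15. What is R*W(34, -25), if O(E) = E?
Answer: -1568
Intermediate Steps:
W(L, a) = 15 + L
R = -32 (R = -2 + (2*3)*(-5) = -2 + 6*(-5) = -2 - 30 = -32)
R*W(34, -25) = -32*(15 + 34) = -32*49 = -1568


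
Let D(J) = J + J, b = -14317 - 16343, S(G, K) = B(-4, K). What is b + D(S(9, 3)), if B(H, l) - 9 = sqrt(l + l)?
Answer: -30642 + 2*sqrt(6) ≈ -30637.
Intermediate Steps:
B(H, l) = 9 + sqrt(2)*sqrt(l) (B(H, l) = 9 + sqrt(l + l) = 9 + sqrt(2*l) = 9 + sqrt(2)*sqrt(l))
S(G, K) = 9 + sqrt(2)*sqrt(K)
b = -30660
D(J) = 2*J
b + D(S(9, 3)) = -30660 + 2*(9 + sqrt(2)*sqrt(3)) = -30660 + 2*(9 + sqrt(6)) = -30660 + (18 + 2*sqrt(6)) = -30642 + 2*sqrt(6)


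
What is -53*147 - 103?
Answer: -7894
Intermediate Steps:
-53*147 - 103 = -7791 - 103 = -7894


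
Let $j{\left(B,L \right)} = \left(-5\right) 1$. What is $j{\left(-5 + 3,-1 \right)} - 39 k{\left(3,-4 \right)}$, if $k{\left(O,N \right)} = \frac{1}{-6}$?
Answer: $\frac{3}{2} \approx 1.5$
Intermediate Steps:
$k{\left(O,N \right)} = - \frac{1}{6}$
$j{\left(B,L \right)} = -5$
$j{\left(-5 + 3,-1 \right)} - 39 k{\left(3,-4 \right)} = -5 - - \frac{13}{2} = -5 + \frac{13}{2} = \frac{3}{2}$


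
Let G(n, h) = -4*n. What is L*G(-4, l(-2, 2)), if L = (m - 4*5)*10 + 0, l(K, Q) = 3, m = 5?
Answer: -2400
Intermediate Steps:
L = -150 (L = (5 - 4*5)*10 + 0 = (5 - 20)*10 + 0 = -15*10 + 0 = -150 + 0 = -150)
L*G(-4, l(-2, 2)) = -(-600)*(-4) = -150*16 = -2400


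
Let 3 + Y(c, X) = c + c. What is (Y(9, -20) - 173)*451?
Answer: -71258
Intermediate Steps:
Y(c, X) = -3 + 2*c (Y(c, X) = -3 + (c + c) = -3 + 2*c)
(Y(9, -20) - 173)*451 = ((-3 + 2*9) - 173)*451 = ((-3 + 18) - 173)*451 = (15 - 173)*451 = -158*451 = -71258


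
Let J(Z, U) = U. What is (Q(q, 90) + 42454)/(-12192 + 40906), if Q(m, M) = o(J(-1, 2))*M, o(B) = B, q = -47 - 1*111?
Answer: 21317/14357 ≈ 1.4848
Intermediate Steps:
q = -158 (q = -47 - 111 = -158)
Q(m, M) = 2*M
(Q(q, 90) + 42454)/(-12192 + 40906) = (2*90 + 42454)/(-12192 + 40906) = (180 + 42454)/28714 = 42634*(1/28714) = 21317/14357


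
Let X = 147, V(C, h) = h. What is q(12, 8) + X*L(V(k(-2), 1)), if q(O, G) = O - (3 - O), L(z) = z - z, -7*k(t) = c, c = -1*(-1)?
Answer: 21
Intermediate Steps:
c = 1
k(t) = -1/7 (k(t) = -1/7*1 = -1/7)
L(z) = 0
q(O, G) = -3 + 2*O (q(O, G) = O + (-3 + O) = -3 + 2*O)
q(12, 8) + X*L(V(k(-2), 1)) = (-3 + 2*12) + 147*0 = (-3 + 24) + 0 = 21 + 0 = 21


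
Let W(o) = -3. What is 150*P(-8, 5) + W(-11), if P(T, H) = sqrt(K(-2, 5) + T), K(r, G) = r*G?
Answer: -3 + 450*I*sqrt(2) ≈ -3.0 + 636.4*I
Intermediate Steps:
K(r, G) = G*r
P(T, H) = sqrt(-10 + T) (P(T, H) = sqrt(5*(-2) + T) = sqrt(-10 + T))
150*P(-8, 5) + W(-11) = 150*sqrt(-10 - 8) - 3 = 150*sqrt(-18) - 3 = 150*(3*I*sqrt(2)) - 3 = 450*I*sqrt(2) - 3 = -3 + 450*I*sqrt(2)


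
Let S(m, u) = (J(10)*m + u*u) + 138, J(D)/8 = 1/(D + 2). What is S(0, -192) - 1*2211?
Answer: 34791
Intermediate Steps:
J(D) = 8/(2 + D) (J(D) = 8/(D + 2) = 8/(2 + D))
S(m, u) = 138 + u**2 + 2*m/3 (S(m, u) = ((8/(2 + 10))*m + u*u) + 138 = ((8/12)*m + u**2) + 138 = ((8*(1/12))*m + u**2) + 138 = (2*m/3 + u**2) + 138 = (u**2 + 2*m/3) + 138 = 138 + u**2 + 2*m/3)
S(0, -192) - 1*2211 = (138 + (-192)**2 + (2/3)*0) - 1*2211 = (138 + 36864 + 0) - 2211 = 37002 - 2211 = 34791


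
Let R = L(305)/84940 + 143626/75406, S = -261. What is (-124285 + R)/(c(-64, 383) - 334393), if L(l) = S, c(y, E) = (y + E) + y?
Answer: 398015730177963/1070074545889160 ≈ 0.37195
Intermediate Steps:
c(y, E) = E + 2*y (c(y, E) = (E + y) + y = E + 2*y)
L(l) = -261
R = 6089955737/3202492820 (R = -261/84940 + 143626/75406 = -261*1/84940 + 143626*(1/75406) = -261/84940 + 71813/37703 = 6089955737/3202492820 ≈ 1.9016)
(-124285 + R)/(c(-64, 383) - 334393) = (-124285 + 6089955737/3202492820)/((383 + 2*(-64)) - 334393) = -398015730177963/(3202492820*((383 - 128) - 334393)) = -398015730177963/(3202492820*(255 - 334393)) = -398015730177963/3202492820/(-334138) = -398015730177963/3202492820*(-1/334138) = 398015730177963/1070074545889160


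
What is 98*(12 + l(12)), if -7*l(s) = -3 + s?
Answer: 1050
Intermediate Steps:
l(s) = 3/7 - s/7 (l(s) = -(-3 + s)/7 = 3/7 - s/7)
98*(12 + l(12)) = 98*(12 + (3/7 - ⅐*12)) = 98*(12 + (3/7 - 12/7)) = 98*(12 - 9/7) = 98*(75/7) = 1050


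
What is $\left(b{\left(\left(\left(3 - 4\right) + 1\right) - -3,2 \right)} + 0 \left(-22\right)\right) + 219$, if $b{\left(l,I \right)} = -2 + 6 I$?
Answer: $229$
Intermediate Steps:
$\left(b{\left(\left(\left(3 - 4\right) + 1\right) - -3,2 \right)} + 0 \left(-22\right)\right) + 219 = \left(\left(-2 + 6 \cdot 2\right) + 0 \left(-22\right)\right) + 219 = \left(\left(-2 + 12\right) + 0\right) + 219 = \left(10 + 0\right) + 219 = 10 + 219 = 229$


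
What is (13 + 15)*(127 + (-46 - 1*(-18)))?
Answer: 2772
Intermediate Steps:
(13 + 15)*(127 + (-46 - 1*(-18))) = 28*(127 + (-46 + 18)) = 28*(127 - 28) = 28*99 = 2772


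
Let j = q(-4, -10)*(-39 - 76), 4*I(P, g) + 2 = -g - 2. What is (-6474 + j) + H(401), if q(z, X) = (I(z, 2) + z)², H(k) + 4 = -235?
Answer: -40767/4 ≈ -10192.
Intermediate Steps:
I(P, g) = -1 - g/4 (I(P, g) = -½ + (-g - 2)/4 = -½ + (-2 - g)/4 = -½ + (-½ - g/4) = -1 - g/4)
H(k) = -239 (H(k) = -4 - 235 = -239)
q(z, X) = (-3/2 + z)² (q(z, X) = ((-1 - ¼*2) + z)² = ((-1 - ½) + z)² = (-3/2 + z)²)
j = -13915/4 (j = ((-3 + 2*(-4))²/4)*(-39 - 76) = ((-3 - 8)²/4)*(-115) = ((¼)*(-11)²)*(-115) = ((¼)*121)*(-115) = (121/4)*(-115) = -13915/4 ≈ -3478.8)
(-6474 + j) + H(401) = (-6474 - 13915/4) - 239 = -39811/4 - 239 = -40767/4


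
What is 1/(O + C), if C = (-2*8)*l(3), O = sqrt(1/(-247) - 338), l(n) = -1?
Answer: 3952/146719 - I*sqrt(20621289)/146719 ≈ 0.026936 - 0.030951*I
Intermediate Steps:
O = I*sqrt(20621289)/247 (O = sqrt(-1/247 - 338) = sqrt(-83487/247) = I*sqrt(20621289)/247 ≈ 18.385*I)
C = 16 (C = -2*8*(-1) = -16*(-1) = 16)
1/(O + C) = 1/(I*sqrt(20621289)/247 + 16) = 1/(16 + I*sqrt(20621289)/247)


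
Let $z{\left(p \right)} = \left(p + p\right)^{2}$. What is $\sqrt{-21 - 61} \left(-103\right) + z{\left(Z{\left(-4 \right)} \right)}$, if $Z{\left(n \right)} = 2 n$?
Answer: $256 - 103 i \sqrt{82} \approx 256.0 - 932.71 i$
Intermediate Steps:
$z{\left(p \right)} = 4 p^{2}$ ($z{\left(p \right)} = \left(2 p\right)^{2} = 4 p^{2}$)
$\sqrt{-21 - 61} \left(-103\right) + z{\left(Z{\left(-4 \right)} \right)} = \sqrt{-21 - 61} \left(-103\right) + 4 \left(2 \left(-4\right)\right)^{2} = \sqrt{-82} \left(-103\right) + 4 \left(-8\right)^{2} = i \sqrt{82} \left(-103\right) + 4 \cdot 64 = - 103 i \sqrt{82} + 256 = 256 - 103 i \sqrt{82}$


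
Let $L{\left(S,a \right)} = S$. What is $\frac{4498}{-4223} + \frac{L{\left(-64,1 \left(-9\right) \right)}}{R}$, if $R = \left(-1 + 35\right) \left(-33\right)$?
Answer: $- \frac{2388242}{2369103} \approx -1.0081$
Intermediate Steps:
$R = -1122$ ($R = 34 \left(-33\right) = -1122$)
$\frac{4498}{-4223} + \frac{L{\left(-64,1 \left(-9\right) \right)}}{R} = \frac{4498}{-4223} - \frac{64}{-1122} = 4498 \left(- \frac{1}{4223}\right) - - \frac{32}{561} = - \frac{4498}{4223} + \frac{32}{561} = - \frac{2388242}{2369103}$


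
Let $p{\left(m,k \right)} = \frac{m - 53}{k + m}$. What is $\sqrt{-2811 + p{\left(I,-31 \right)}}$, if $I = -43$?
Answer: $\frac{3 i \sqrt{427387}}{37} \approx 53.007 i$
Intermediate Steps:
$p{\left(m,k \right)} = \frac{-53 + m}{k + m}$
$\sqrt{-2811 + p{\left(I,-31 \right)}} = \sqrt{-2811 + \frac{-53 - 43}{-31 - 43}} = \sqrt{-2811 + \frac{1}{-74} \left(-96\right)} = \sqrt{-2811 - - \frac{48}{37}} = \sqrt{-2811 + \frac{48}{37}} = \sqrt{- \frac{103959}{37}} = \frac{3 i \sqrt{427387}}{37}$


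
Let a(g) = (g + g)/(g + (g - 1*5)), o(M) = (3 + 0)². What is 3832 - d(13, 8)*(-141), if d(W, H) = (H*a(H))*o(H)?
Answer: 204584/11 ≈ 18599.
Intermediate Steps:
o(M) = 9 (o(M) = 3² = 9)
a(g) = 2*g/(-5 + 2*g) (a(g) = (2*g)/(g + (g - 5)) = (2*g)/(g + (-5 + g)) = (2*g)/(-5 + 2*g) = 2*g/(-5 + 2*g))
d(W, H) = 18*H²/(-5 + 2*H) (d(W, H) = (H*(2*H/(-5 + 2*H)))*9 = (2*H²/(-5 + 2*H))*9 = 18*H²/(-5 + 2*H))
3832 - d(13, 8)*(-141) = 3832 - 18*8²/(-5 + 2*8)*(-141) = 3832 - 18*64/(-5 + 16)*(-141) = 3832 - 18*64/11*(-141) = 3832 - 18*64*(1/11)*(-141) = 3832 - 1152*(-141)/11 = 3832 - 1*(-162432/11) = 3832 + 162432/11 = 204584/11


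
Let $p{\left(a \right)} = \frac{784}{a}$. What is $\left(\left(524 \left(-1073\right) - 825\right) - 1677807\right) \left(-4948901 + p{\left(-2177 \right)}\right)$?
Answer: $\frac{3448963215277532}{311} \approx 1.109 \cdot 10^{13}$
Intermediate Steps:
$\left(\left(524 \left(-1073\right) - 825\right) - 1677807\right) \left(-4948901 + p{\left(-2177 \right)}\right) = \left(\left(524 \left(-1073\right) - 825\right) - 1677807\right) \left(-4948901 + \frac{784}{-2177}\right) = \left(\left(-562252 - 825\right) - 1677807\right) \left(-4948901 + 784 \left(- \frac{1}{2177}\right)\right) = \left(-563077 - 1677807\right) \left(-4948901 - \frac{112}{311}\right) = \left(-2240884\right) \left(- \frac{1539108323}{311}\right) = \frac{3448963215277532}{311}$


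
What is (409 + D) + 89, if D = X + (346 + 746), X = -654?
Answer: 936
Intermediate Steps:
D = 438 (D = -654 + (346 + 746) = -654 + 1092 = 438)
(409 + D) + 89 = (409 + 438) + 89 = 847 + 89 = 936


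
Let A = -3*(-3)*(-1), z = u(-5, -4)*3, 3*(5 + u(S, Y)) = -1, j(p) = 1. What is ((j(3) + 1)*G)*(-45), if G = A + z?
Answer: 2250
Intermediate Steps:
u(S, Y) = -16/3 (u(S, Y) = -5 + (⅓)*(-1) = -5 - ⅓ = -16/3)
z = -16 (z = -16/3*3 = -16)
A = -9 (A = 9*(-1) = -9)
G = -25 (G = -9 - 16 = -25)
((j(3) + 1)*G)*(-45) = ((1 + 1)*(-25))*(-45) = (2*(-25))*(-45) = -50*(-45) = 2250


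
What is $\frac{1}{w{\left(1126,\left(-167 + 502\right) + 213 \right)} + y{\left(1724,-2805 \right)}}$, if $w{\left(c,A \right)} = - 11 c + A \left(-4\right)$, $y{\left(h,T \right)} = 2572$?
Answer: $- \frac{1}{12006} \approx -8.3292 \cdot 10^{-5}$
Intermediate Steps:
$w{\left(c,A \right)} = - 11 c - 4 A$
$\frac{1}{w{\left(1126,\left(-167 + 502\right) + 213 \right)} + y{\left(1724,-2805 \right)}} = \frac{1}{\left(\left(-11\right) 1126 - 4 \left(\left(-167 + 502\right) + 213\right)\right) + 2572} = \frac{1}{\left(-12386 - 4 \left(335 + 213\right)\right) + 2572} = \frac{1}{\left(-12386 - 2192\right) + 2572} = \frac{1}{-14578 + 2572} = \frac{1}{-12006} = - \frac{1}{12006}$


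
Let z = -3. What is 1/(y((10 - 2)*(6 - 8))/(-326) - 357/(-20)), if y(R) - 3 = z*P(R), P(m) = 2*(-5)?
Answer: 3260/57861 ≈ 0.056342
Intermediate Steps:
P(m) = -10
y(R) = 33 (y(R) = 3 - 3*(-10) = 3 + 30 = 33)
1/(y((10 - 2)*(6 - 8))/(-326) - 357/(-20)) = 1/(33/(-326) - 357/(-20)) = 1/(33*(-1/326) - 357*(-1/20)) = 1/(-33/326 + 357/20) = 1/(57861/3260) = 3260/57861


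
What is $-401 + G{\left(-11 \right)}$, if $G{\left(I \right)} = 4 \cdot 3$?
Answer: $-389$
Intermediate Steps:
$G{\left(I \right)} = 12$
$-401 + G{\left(-11 \right)} = -401 + 12 = -389$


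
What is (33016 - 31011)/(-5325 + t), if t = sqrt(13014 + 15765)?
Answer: -3558875/9442282 - 2005*sqrt(28779)/28326846 ≈ -0.38892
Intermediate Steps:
t = sqrt(28779) ≈ 169.64
(33016 - 31011)/(-5325 + t) = (33016 - 31011)/(-5325 + sqrt(28779)) = 2005/(-5325 + sqrt(28779))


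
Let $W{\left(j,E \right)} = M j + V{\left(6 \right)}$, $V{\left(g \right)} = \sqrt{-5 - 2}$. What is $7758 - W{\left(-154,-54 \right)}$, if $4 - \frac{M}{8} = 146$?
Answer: $-167186 - i \sqrt{7} \approx -1.6719 \cdot 10^{5} - 2.6458 i$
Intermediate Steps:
$V{\left(g \right)} = i \sqrt{7}$ ($V{\left(g \right)} = \sqrt{-7} = i \sqrt{7}$)
$M = -1136$ ($M = 32 - 1168 = -1136$)
$W{\left(j,E \right)} = - 1136 j + i \sqrt{7}$
$7758 - W{\left(-154,-54 \right)} = 7758 - \left(\left(-1136\right) \left(-154\right) + i \sqrt{7}\right) = 7758 - \left(174944 + i \sqrt{7}\right) = -167186 - i \sqrt{7}$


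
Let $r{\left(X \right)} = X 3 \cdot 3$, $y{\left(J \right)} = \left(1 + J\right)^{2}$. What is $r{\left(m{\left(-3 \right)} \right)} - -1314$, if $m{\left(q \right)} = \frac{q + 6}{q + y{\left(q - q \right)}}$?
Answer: $\frac{2601}{2} \approx 1300.5$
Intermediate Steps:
$m{\left(q \right)} = \frac{6 + q}{1 + q}$ ($m{\left(q \right)} = \frac{q + 6}{q + \left(1 + \left(q - q\right)\right)^{2}} = \frac{6 + q}{q + \left(1 + 0\right)^{2}} = \frac{6 + q}{q + 1^{2}} = \frac{6 + q}{q + 1} = \frac{6 + q}{1 + q}$)
$r{\left(X \right)} = 9 X$ ($r{\left(X \right)} = 3 X 3 = 9 X$)
$r{\left(m{\left(-3 \right)} \right)} - -1314 = 9 \frac{6 - 3}{1 - 3} - -1314 = 9 \frac{1}{-2} \cdot 3 + 1314 = 9 \left(\left(- \frac{1}{2}\right) 3\right) + 1314 = 9 \left(- \frac{3}{2}\right) + 1314 = - \frac{27}{2} + 1314 = \frac{2601}{2}$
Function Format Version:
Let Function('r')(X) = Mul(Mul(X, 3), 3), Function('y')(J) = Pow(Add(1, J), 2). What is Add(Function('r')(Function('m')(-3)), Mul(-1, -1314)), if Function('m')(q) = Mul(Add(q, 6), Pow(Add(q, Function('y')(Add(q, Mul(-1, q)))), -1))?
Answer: Rational(2601, 2) ≈ 1300.5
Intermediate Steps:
Function('m')(q) = Mul(Pow(Add(1, q), -1), Add(6, q)) (Function('m')(q) = Mul(Add(q, 6), Pow(Add(q, Pow(Add(1, Add(q, Mul(-1, q))), 2)), -1)) = Mul(Add(6, q), Pow(Add(q, Pow(Add(1, 0), 2)), -1)) = Mul(Add(6, q), Pow(Add(q, Pow(1, 2)), -1)) = Mul(Add(6, q), Pow(Add(q, 1), -1)) = Mul(Add(6, q), Pow(Add(1, q), -1)) = Mul(Pow(Add(1, q), -1), Add(6, q)))
Function('r')(X) = Mul(9, X) (Function('r')(X) = Mul(Mul(3, X), 3) = Mul(9, X))
Add(Function('r')(Function('m')(-3)), Mul(-1, -1314)) = Add(Mul(9, Mul(Pow(Add(1, -3), -1), Add(6, -3))), Mul(-1, -1314)) = Add(Mul(9, Mul(Pow(-2, -1), 3)), 1314) = Add(Mul(9, Mul(Rational(-1, 2), 3)), 1314) = Add(Mul(9, Rational(-3, 2)), 1314) = Add(Rational(-27, 2), 1314) = Rational(2601, 2)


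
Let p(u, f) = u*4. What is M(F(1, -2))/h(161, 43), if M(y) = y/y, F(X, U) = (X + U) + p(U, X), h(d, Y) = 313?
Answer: 1/313 ≈ 0.0031949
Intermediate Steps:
p(u, f) = 4*u
F(X, U) = X + 5*U (F(X, U) = (X + U) + 4*U = (U + X) + 4*U = X + 5*U)
M(y) = 1
M(F(1, -2))/h(161, 43) = 1/313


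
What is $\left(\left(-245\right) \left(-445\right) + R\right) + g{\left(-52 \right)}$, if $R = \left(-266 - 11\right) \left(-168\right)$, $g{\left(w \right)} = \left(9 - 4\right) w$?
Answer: $155301$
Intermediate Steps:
$g{\left(w \right)} = 5 w$
$R = 46536$ ($R = \left(-277\right) \left(-168\right) = 46536$)
$\left(\left(-245\right) \left(-445\right) + R\right) + g{\left(-52 \right)} = \left(\left(-245\right) \left(-445\right) + 46536\right) + 5 \left(-52\right) = \left(109025 + 46536\right) - 260 = 155561 - 260 = 155301$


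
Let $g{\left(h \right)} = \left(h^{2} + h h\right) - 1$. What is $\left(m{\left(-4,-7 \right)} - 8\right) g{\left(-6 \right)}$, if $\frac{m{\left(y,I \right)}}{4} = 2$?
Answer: $0$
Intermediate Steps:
$m{\left(y,I \right)} = 8$ ($m{\left(y,I \right)} = 4 \cdot 2 = 8$)
$g{\left(h \right)} = -1 + 2 h^{2}$ ($g{\left(h \right)} = \left(h^{2} + h^{2}\right) - 1 = 2 h^{2} - 1 = -1 + 2 h^{2}$)
$\left(m{\left(-4,-7 \right)} - 8\right) g{\left(-6 \right)} = \left(8 - 8\right) \left(-1 + 2 \left(-6\right)^{2}\right) = 0 \left(-1 + 2 \cdot 36\right) = 0 \left(-1 + 72\right) = 0 \cdot 71 = 0$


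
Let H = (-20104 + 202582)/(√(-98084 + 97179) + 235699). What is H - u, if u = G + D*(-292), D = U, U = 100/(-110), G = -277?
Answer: 1254744863434/101849035761 - 30413*I*√905/9259003251 ≈ 12.32 - 9.8814e-5*I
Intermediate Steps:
U = -10/11 (U = 100*(-1/110) = -10/11 ≈ -0.90909)
D = -10/11 ≈ -0.90909
H = 182478/(235699 + I*√905) (H = 182478/(√(-905) + 235699) = 182478/(I*√905 + 235699) = 182478/(235699 + I*√905) ≈ 0.7742 - 9.8814e-5*I)
u = -127/11 (u = -277 - 10/11*(-292) = -277 + 2920/11 = -127/11 ≈ -11.545)
H - u = (7168313687/9259003251 - 30413*I*√905/9259003251) - 1*(-127/11) = (7168313687/9259003251 - 30413*I*√905/9259003251) + 127/11 = 1254744863434/101849035761 - 30413*I*√905/9259003251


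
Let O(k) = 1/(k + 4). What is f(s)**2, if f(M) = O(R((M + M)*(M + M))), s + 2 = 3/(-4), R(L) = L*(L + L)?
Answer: 64/215296929 ≈ 2.9726e-7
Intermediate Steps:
R(L) = 2*L**2 (R(L) = L*(2*L) = 2*L**2)
s = -11/4 (s = -2 + 3/(-4) = -2 + 3*(-1/4) = -2 - 3/4 = -11/4 ≈ -2.7500)
O(k) = 1/(4 + k)
f(M) = 1/(4 + 32*M**4) (f(M) = 1/(4 + 2*((M + M)*(M + M))**2) = 1/(4 + 2*((2*M)*(2*M))**2) = 1/(4 + 2*(4*M**2)**2) = 1/(4 + 2*(16*M**4)) = 1/(4 + 32*M**4))
f(s)**2 = (1/(4*(1 + 8*(-11/4)**4)))**2 = (1/(4*(1 + 8*(14641/256))))**2 = (1/(4*(1 + 14641/32)))**2 = (1/(4*(14673/32)))**2 = ((1/4)*(32/14673))**2 = (8/14673)**2 = 64/215296929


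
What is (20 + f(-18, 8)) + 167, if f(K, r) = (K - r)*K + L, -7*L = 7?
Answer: 654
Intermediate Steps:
L = -1 (L = -⅐*7 = -1)
f(K, r) = -1 + K*(K - r) (f(K, r) = (K - r)*K - 1 = K*(K - r) - 1 = -1 + K*(K - r))
(20 + f(-18, 8)) + 167 = (20 + (-1 + (-18)² - 1*(-18)*8)) + 167 = (20 + (-1 + 324 + 144)) + 167 = (20 + 467) + 167 = 487 + 167 = 654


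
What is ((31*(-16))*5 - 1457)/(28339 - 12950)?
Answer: -3937/15389 ≈ -0.25583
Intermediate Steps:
((31*(-16))*5 - 1457)/(28339 - 12950) = (-496*5 - 1457)/15389 = (-2480 - 1457)*(1/15389) = -3937*1/15389 = -3937/15389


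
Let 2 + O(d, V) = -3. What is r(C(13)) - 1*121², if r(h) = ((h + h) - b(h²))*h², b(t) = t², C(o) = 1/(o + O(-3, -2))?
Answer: -3838049281/262144 ≈ -14641.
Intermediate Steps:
O(d, V) = -5 (O(d, V) = -2 - 3 = -5)
C(o) = 1/(-5 + o) (C(o) = 1/(o - 5) = 1/(-5 + o))
r(h) = h²*(-h⁴ + 2*h) (r(h) = ((h + h) - (h²)²)*h² = (2*h - h⁴)*h² = (-h⁴ + 2*h)*h² = h²*(-h⁴ + 2*h))
r(C(13)) - 1*121² = (1/(-5 + 13))³*(2 - (1/(-5 + 13))³) - 1*121² = (1/8)³*(2 - (1/8)³) - 1*14641 = (⅛)³*(2 - (⅛)³) - 14641 = (2 - 1*1/512)/512 - 14641 = (2 - 1/512)/512 - 14641 = (1/512)*(1023/512) - 14641 = 1023/262144 - 14641 = -3838049281/262144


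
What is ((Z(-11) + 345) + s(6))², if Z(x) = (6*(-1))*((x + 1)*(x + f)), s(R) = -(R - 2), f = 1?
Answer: 67081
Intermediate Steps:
s(R) = 2 - R (s(R) = -(-2 + R) = 2 - R)
Z(x) = -6*(1 + x)² (Z(x) = (6*(-1))*((x + 1)*(x + 1)) = -6*(1 + x)*(1 + x) = -6*(1 + x)²)
((Z(-11) + 345) + s(6))² = (((-6 - 12*(-11) - 6*(-11)²) + 345) + (2 - 1*6))² = (((-6 + 132 - 6*121) + 345) + (2 - 6))² = (((-6 + 132 - 726) + 345) - 4)² = ((-600 + 345) - 4)² = (-255 - 4)² = (-259)² = 67081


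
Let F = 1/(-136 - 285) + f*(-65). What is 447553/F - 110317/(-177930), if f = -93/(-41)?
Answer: -343566568797532/113207339745 ≈ -3034.8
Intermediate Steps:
f = 93/41 (f = -93*(-1/41) = 93/41 ≈ 2.2683)
F = -2544986/17261 (F = 1/(-136 - 285) + (93/41)*(-65) = 1/(-421) - 6045/41 = -1/421 - 6045/41 = -2544986/17261 ≈ -147.44)
447553/F - 110317/(-177930) = 447553/(-2544986/17261) - 110317/(-177930) = 447553*(-17261/2544986) - 110317*(-1/177930) = -7725212333/2544986 + 110317/177930 = -343566568797532/113207339745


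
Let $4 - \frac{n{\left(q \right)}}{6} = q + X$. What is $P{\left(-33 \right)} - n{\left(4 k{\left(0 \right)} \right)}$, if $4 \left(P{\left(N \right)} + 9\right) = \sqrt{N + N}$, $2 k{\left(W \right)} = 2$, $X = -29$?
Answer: $-183 + \frac{i \sqrt{66}}{4} \approx -183.0 + 2.031 i$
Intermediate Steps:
$k{\left(W \right)} = 1$ ($k{\left(W \right)} = \frac{1}{2} \cdot 2 = 1$)
$P{\left(N \right)} = -9 + \frac{\sqrt{2} \sqrt{N}}{4}$ ($P{\left(N \right)} = -9 + \frac{\sqrt{N + N}}{4} = -9 + \frac{\sqrt{2 N}}{4} = -9 + \frac{\sqrt{2} \sqrt{N}}{4}$)
$n{\left(q \right)} = 198 - 6 q$ ($n{\left(q \right)} = 24 - 6 \left(q - 29\right) = 24 - 6 \left(-29 + q\right) = 24 - \left(-174 + 6 q\right) = 198 - 6 q$)
$P{\left(-33 \right)} - n{\left(4 k{\left(0 \right)} \right)} = \left(-9 + \frac{\sqrt{2} \sqrt{-33}}{4}\right) - \left(198 - 6 \cdot 4 \cdot 1\right) = \left(-9 + \frac{\sqrt{2} i \sqrt{33}}{4}\right) - \left(198 - 24\right) = \left(-9 + \frac{i \sqrt{66}}{4}\right) - \left(198 - 24\right) = \left(-9 + \frac{i \sqrt{66}}{4}\right) - 174 = -183 + \frac{i \sqrt{66}}{4}$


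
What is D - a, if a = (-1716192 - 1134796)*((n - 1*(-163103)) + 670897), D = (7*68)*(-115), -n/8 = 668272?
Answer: -12864159684628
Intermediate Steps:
n = -5346176 (n = -8*668272 = -5346176)
D = -54740 (D = 476*(-115) = -54740)
a = 12864159629888 (a = (-1716192 - 1134796)*((-5346176 - 1*(-163103)) + 670897) = -2850988*((-5346176 + 163103) + 670897) = -2850988*(-5183073 + 670897) = -2850988*(-4512176) = 12864159629888)
D - a = -54740 - 1*12864159629888 = -54740 - 12864159629888 = -12864159684628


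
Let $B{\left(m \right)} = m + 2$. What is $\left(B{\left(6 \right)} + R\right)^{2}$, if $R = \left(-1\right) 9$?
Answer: $1$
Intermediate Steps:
$B{\left(m \right)} = 2 + m$
$R = -9$
$\left(B{\left(6 \right)} + R\right)^{2} = \left(\left(2 + 6\right) - 9\right)^{2} = \left(8 - 9\right)^{2} = \left(-1\right)^{2} = 1$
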